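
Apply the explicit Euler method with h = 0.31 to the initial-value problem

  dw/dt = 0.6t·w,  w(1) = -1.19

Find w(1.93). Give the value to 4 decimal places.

-2.2841

Euler: w_{n+1} = w_n + h·f(t_n, w_n).
t=1.000000, w=-1.190000: f=-0.714000 → w ← -1.190000 + 0.31·(-0.714000) = -1.411340
t=1.310000, w=-1.411340: f=-1.109313 → w ← -1.411340 + 0.31·(-1.109313) = -1.755227
t=1.620000, w=-1.755227: f=-1.706081 → w ← -1.755227 + 0.31·(-1.706081) = -2.284112
w(1.93) ≈ -2.2841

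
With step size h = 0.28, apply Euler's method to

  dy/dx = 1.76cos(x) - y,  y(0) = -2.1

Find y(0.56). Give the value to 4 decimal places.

Euler: y_{n+1} = y_n + h·f(x_n, y_n).
x=0.000000, y=-2.100000: f=3.860000 → y ← -2.100000 + 0.28·3.860000 = -1.019200
x=0.280000, y=-1.019200: f=2.710658 → y ← -1.019200 + 0.28·2.710658 = -0.260216
y(0.56) ≈ -0.2602

-0.2602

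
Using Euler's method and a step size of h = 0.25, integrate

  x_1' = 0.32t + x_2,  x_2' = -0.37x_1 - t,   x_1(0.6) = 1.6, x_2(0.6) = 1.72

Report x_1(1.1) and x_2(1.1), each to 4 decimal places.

2.5015, 1.0173

Euler on (x_1,x_2): x_1_{n+1} = x_1_n + h·x_1', x_2_{n+1} = x_2_n + h·x_2'.
0.600000: (1.600000, 1.720000); f=(1.912000, -1.192000) → (2.078000, 1.422000)
0.850000: (2.078000, 1.422000); f=(1.694000, -1.618860) → (2.501500, 1.017285)
(x_1(1.1), x_2(1.1)) ≈ (2.5015, 1.0173)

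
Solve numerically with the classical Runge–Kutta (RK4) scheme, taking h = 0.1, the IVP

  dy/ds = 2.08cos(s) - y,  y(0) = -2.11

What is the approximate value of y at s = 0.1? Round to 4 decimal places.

RK4: k1 = f(s_n, y_n); k2 = f(s_n + h/2, y_n + (h/2)·k1); k3 = f(s_n + h/2, y_n + (h/2)·k2); k4 = f(s_n + h, y_n + h·k3); y_{n+1} = y_n + (h/6)·(k1 + 2k2 + 2k3 + k4).
s=0.000000, y=-2.110000:
  k1 = f(0.000000, -2.110000) = 4.190000
  k2 = f(0.050000, -1.900500) = 3.977901
  k3 = f(0.050000, -1.911105) = 3.988506
  k4 = f(0.100000, -1.711149) = 3.780758
  y ← -2.110000 + (0.1/6)·(k1 + 2k2 + 2k3 + k4) = -1.711607
y(0.1) ≈ -1.7116

-1.7116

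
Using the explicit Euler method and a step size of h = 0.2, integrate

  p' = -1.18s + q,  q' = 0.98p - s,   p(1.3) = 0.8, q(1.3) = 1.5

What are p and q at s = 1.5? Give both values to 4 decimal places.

Euler on (p,q): p_{n+1} = p_n + h·p', q_{n+1} = q_n + h·q'.
1.300000: (0.800000, 1.500000); f=(-0.034000, -0.516000) → (0.793200, 1.396800)
(p(1.5), q(1.5)) ≈ (0.7932, 1.3968)

0.7932, 1.3968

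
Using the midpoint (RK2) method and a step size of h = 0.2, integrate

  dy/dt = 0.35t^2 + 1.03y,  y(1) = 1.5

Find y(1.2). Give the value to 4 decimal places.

Midpoint: k1 = f(t_n, y_n); k2 = f(t_n + h/2, y_n + (h/2)·k1); y_{n+1} = y_n + h·k2.
t=1.000000, y=1.500000:
  k1 = f(1.000000, 1.500000) = 1.895000
  k2 = f(1.100000, 1.689500) = 2.163685
  y ← 1.500000 + 0.2·2.163685 = 1.932737
y(1.2) ≈ 1.9327

1.9327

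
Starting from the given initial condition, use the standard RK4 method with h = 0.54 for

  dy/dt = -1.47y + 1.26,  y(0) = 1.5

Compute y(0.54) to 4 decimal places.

RK4: k1 = f(t_n, y_n); k2 = f(t_n + h/2, y_n + (h/2)·k1); k3 = f(t_n + h/2, y_n + (h/2)·k2); k4 = f(t_n + h, y_n + h·k3); y_{n+1} = y_n + (h/6)·(k1 + 2k2 + 2k3 + k4).
t=0.000000, y=1.500000:
  k1 = f(0.000000, 1.500000) = -0.945000
  k2 = f(0.270000, 1.244850) = -0.569929
  k3 = f(0.270000, 1.346119) = -0.718795
  k4 = f(0.540000, 1.111851) = -0.374421
  y ← 1.500000 + (0.54/6)·(k1 + 2k2 + 2k3 + k4) = 1.149282
y(0.54) ≈ 1.1493

1.1493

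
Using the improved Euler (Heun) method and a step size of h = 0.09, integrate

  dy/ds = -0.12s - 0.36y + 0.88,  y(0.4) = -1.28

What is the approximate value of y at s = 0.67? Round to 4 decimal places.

-0.9517

Heun: k1 = f(s_n, y_n); k2 = f(s_n + h, y_n + h·k1); y_{n+1} = y_n + (h/2)·(k1 + k2).
s=0.400000, y=-1.280000:
  k1 = f(0.400000, -1.280000) = 1.292800
  k2 = f(0.490000, -1.163648) = 1.240113
  y ← -1.280000 + (0.09/2)·(1.292800 + 1.240113) = -1.166019
s=0.490000, y=-1.166019:
  k1 = f(0.490000, -1.166019) = 1.240967
  k2 = f(0.580000, -1.054332) = 1.189959
  y ← -1.166019 + (0.09/2)·(1.240967 + 1.189959) = -1.056627
s=0.580000, y=-1.056627:
  k1 = f(0.580000, -1.056627) = 1.190786
  k2 = f(0.670000, -0.949456) = 1.141404
  y ← -1.056627 + (0.09/2)·(1.190786 + 1.141404) = -0.951679
y(0.67) ≈ -0.9517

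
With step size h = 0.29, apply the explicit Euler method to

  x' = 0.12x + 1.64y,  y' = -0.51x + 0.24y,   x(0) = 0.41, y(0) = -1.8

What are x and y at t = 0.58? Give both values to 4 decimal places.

Euler on (x,y): x_{n+1} = x_n + h·x', y_{n+1} = y_n + h·y'.
0.000000: (0.410000, -1.800000); f=(-2.902800, -0.641100) → (-0.431812, -1.985919)
0.290000: (-0.431812, -1.985919); f=(-3.308725, -0.256396) → (-1.391342, -2.060274)
(x(0.58), y(0.58)) ≈ (-1.3913, -2.0603)

-1.3913, -2.0603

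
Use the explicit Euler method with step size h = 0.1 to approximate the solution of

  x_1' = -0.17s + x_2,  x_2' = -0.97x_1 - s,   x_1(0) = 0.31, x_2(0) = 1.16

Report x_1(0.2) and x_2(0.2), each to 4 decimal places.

0.5373, 1.0786

Euler on (x_1,x_2): x_1_{n+1} = x_1_n + h·x_1', x_2_{n+1} = x_2_n + h·x_2'.
0.000000: (0.310000, 1.160000); f=(1.160000, -0.300700) → (0.426000, 1.129930)
0.100000: (0.426000, 1.129930); f=(1.112930, -0.513220) → (0.537293, 1.078608)
(x_1(0.2), x_2(0.2)) ≈ (0.5373, 1.0786)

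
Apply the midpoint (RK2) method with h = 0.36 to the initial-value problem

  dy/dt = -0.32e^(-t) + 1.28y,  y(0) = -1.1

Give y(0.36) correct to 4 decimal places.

Midpoint: k1 = f(t_n, y_n); k2 = f(t_n + h/2, y_n + (h/2)·k1); y_{n+1} = y_n + h·k2.
t=0.000000, y=-1.100000:
  k1 = f(0.000000, -1.100000) = -1.728000
  k2 = f(0.180000, -1.411040) = -2.073418
  y ← -1.100000 + 0.36·(-2.073418) = -1.846430
y(0.36) ≈ -1.8464

-1.8464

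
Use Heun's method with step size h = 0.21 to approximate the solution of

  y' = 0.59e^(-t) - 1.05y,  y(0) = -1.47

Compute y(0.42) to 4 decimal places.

-0.7908

Heun: k1 = f(t_n, y_n); k2 = f(t_n + h, y_n + h·k1); y_{n+1} = y_n + (h/2)·(k1 + k2).
t=0.000000, y=-1.470000:
  k1 = f(0.000000, -1.470000) = 2.133500
  k2 = f(0.210000, -1.021965) = 1.551308
  y ← -1.470000 + (0.21/2)·(2.133500 + 1.551308) = -1.083095
t=0.210000, y=-1.083095:
  k1 = f(0.210000, -1.083095) = 1.615495
  k2 = f(0.420000, -0.743841) = 1.168691
  y ← -1.083095 + (0.21/2)·(1.615495 + 1.168691) = -0.790756
y(0.42) ≈ -0.7908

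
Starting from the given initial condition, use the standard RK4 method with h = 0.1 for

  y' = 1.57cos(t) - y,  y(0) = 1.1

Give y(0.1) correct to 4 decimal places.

1.1445

RK4: k1 = f(t_n, y_n); k2 = f(t_n + h/2, y_n + (h/2)·k1); k3 = f(t_n + h/2, y_n + (h/2)·k2); k4 = f(t_n + h, y_n + h·k3); y_{n+1} = y_n + (h/6)·(k1 + 2k2 + 2k3 + k4).
t=0.000000, y=1.100000:
  k1 = f(0.000000, 1.100000) = 0.470000
  k2 = f(0.050000, 1.123500) = 0.444538
  k3 = f(0.050000, 1.122227) = 0.445811
  k4 = f(0.100000, 1.144581) = 0.417575
  y ← 1.100000 + (0.1/6)·(k1 + 2k2 + 2k3 + k4) = 1.144471
y(0.1) ≈ 1.1445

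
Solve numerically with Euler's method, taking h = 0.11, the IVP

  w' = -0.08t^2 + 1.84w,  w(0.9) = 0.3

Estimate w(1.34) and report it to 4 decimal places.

Euler: w_{n+1} = w_n + h·f(t_n, w_n).
t=0.900000, w=0.300000: f=0.487200 → w ← 0.300000 + 0.11·0.487200 = 0.353592
t=1.010000, w=0.353592: f=0.569001 → w ← 0.353592 + 0.11·0.569001 = 0.416182
t=1.120000, w=0.416182: f=0.665423 → w ← 0.416182 + 0.11·0.665423 = 0.489379
t=1.230000, w=0.489379: f=0.779425 → w ← 0.489379 + 0.11·0.779425 = 0.575115
w(1.34) ≈ 0.5751

0.5751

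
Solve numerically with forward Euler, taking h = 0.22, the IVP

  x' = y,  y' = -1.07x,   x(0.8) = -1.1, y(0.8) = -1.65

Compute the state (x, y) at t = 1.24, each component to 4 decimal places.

Euler on (x,y): x_{n+1} = x_n + h·x', y_{n+1} = y_n + h·y'.
0.800000: (-1.100000, -1.650000); f=(-1.650000, 1.177000) → (-1.463000, -1.391060)
1.020000: (-1.463000, -1.391060); f=(-1.391060, 1.565410) → (-1.769033, -1.046670)
(x(1.24), y(1.24)) ≈ (-1.7690, -1.0467)

-1.7690, -1.0467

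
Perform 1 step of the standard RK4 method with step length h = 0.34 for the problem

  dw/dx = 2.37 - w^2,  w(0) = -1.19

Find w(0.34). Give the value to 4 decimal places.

RK4: k1 = f(x_n, w_n); k2 = f(x_n + h/2, w_n + (h/2)·k1); k3 = f(x_n + h/2, w_n + (h/2)·k2); k4 = f(x_n + h, w_n + h·k3); w_{n+1} = w_n + (h/6)·(k1 + 2k2 + 2k3 + k4).
x=0.000000, w=-1.190000:
  k1 = f(0.000000, -1.190000) = 0.953900
  k2 = f(0.170000, -1.027837) = 1.313551
  k3 = f(0.170000, -0.966696) = 1.435498
  k4 = f(0.340000, -0.701931) = 1.877293
  w ← -1.190000 + (0.34/6)·(k1 + 2k2 + 2k3 + k4) = -0.718007
w(0.34) ≈ -0.7180

-0.7180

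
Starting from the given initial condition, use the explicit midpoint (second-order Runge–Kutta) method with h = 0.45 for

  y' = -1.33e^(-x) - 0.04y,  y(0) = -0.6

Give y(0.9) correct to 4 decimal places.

-1.3442

Midpoint: k1 = f(x_n, y_n); k2 = f(x_n + h/2, y_n + (h/2)·k1); y_{n+1} = y_n + h·k2.
x=0.000000, y=-0.600000:
  k1 = f(0.000000, -0.600000) = -1.306000
  k2 = f(0.225000, -0.893850) = -1.026273
  y ← -0.600000 + 0.45·(-1.026273) = -1.061823
x=0.450000, y=-1.061823:
  k1 = f(0.450000, -1.061823) = -0.805573
  k2 = f(0.675000, -1.243076) = -0.627455
  y ← -1.061823 + 0.45·(-0.627455) = -1.344177
y(0.9) ≈ -1.3442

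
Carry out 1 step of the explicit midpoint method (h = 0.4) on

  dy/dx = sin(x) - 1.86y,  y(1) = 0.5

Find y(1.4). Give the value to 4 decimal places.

0.5140

Midpoint: k1 = f(x_n, y_n); k2 = f(x_n + h/2, y_n + (h/2)·k1); y_{n+1} = y_n + h·k2.
x=1.000000, y=0.500000:
  k1 = f(1.000000, 0.500000) = -0.088529
  k2 = f(1.200000, 0.482294) = 0.034972
  y ← 0.500000 + 0.4·0.034972 = 0.513989
y(1.4) ≈ 0.5140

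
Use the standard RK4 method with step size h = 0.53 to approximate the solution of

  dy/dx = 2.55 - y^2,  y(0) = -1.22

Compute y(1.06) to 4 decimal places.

RK4: k1 = f(x_n, y_n); k2 = f(x_n + h/2, y_n + (h/2)·k1); k3 = f(x_n + h/2, y_n + (h/2)·k2); k4 = f(x_n + h, y_n + h·k3); y_{n+1} = y_n + (h/6)·(k1 + 2k2 + 2k3 + k4).
x=0.000000, y=-1.220000:
  k1 = f(0.000000, -1.220000) = 1.061600
  k2 = f(0.265000, -0.938676) = 1.668887
  k3 = f(0.265000, -0.777745) = 1.945113
  k4 = f(0.530000, -0.189090) = 2.514245
  y ← -1.220000 + (0.53/6)·(k1 + 2k2 + 2k3 + k4) = -0.265660
x=0.530000, y=-0.265660:
  k1 = f(0.530000, -0.265660) = 2.479425
  k2 = f(0.795000, 0.391387) = 2.396816
  k3 = f(0.795000, 0.369496) = 2.413473
  k4 = f(1.060000, 1.013480) = 1.522858
  y ← -0.265660 + (0.53/6)·(k1 + 2k2 + 2k3 + k4) = 0.937692
y(1.06) ≈ 0.9377

0.9377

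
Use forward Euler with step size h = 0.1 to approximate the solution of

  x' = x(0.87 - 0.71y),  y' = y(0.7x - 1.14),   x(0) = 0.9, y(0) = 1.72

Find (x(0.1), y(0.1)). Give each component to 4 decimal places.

Euler on (x,y): x_{n+1} = x_n + h·x', y_{n+1} = y_n + h·y'.
0.000000: (0.900000, 1.720000); f=(-0.316080, -0.877200) → (0.868392, 1.632280)
(x(0.1), y(0.1)) ≈ (0.8684, 1.6323)

0.8684, 1.6323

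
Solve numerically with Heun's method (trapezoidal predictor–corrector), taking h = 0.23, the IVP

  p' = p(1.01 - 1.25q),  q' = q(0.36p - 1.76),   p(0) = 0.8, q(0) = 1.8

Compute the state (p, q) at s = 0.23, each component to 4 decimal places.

0.6545, 1.2825

Heun on (p,q): k1 = f(s_n, state_n); k2 = f(s_n + h, state_n + h·k1); state_{n+1} = state_n + (h/2)·(k1 + k2).
0.000000: (0.800000, 1.800000)
  k1 = (-0.992000, -2.649600)
  predictor → (0.571840, 1.190592)
  k2 = (-0.273477, -1.850344)
  → (0.654470, 1.282506)
(p(0.23), q(0.23)) ≈ (0.6545, 1.2825)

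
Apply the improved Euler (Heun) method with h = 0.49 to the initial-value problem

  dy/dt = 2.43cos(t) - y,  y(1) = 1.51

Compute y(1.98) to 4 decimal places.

0.5207

Heun: k1 = f(t_n, y_n); k2 = f(t_n + h, y_n + h·k1); y_{n+1} = y_n + (h/2)·(k1 + k2).
t=1.000000, y=1.510000:
  k1 = f(1.000000, 1.510000) = -0.197065
  k2 = f(1.490000, 1.413438) = -1.217316
  y ← 1.510000 + (0.49/2)·(-0.197065 + (-1.217316)) = 1.163476
t=1.490000, y=1.163476:
  k1 = f(1.490000, 1.163476) = -0.967355
  k2 = f(1.980000, 0.689473) = -1.656318
  y ← 1.163476 + (0.49/2)·(-0.967355 + (-1.656318)) = 0.520677
y(1.98) ≈ 0.5207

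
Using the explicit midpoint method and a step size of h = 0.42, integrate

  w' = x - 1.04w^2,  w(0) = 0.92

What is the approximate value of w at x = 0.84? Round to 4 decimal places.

0.8039

Midpoint: k1 = f(x_n, w_n); k2 = f(x_n + h/2, w_n + (h/2)·k1); w_{n+1} = w_n + h·k2.
x=0.000000, w=0.920000:
  k1 = f(0.000000, 0.920000) = -0.880256
  k2 = f(0.210000, 0.735146) = -0.352058
  w ← 0.920000 + 0.42·(-0.352058) = 0.772136
x=0.420000, w=0.772136:
  k1 = f(0.420000, 0.772136) = -0.200041
  k2 = f(0.630000, 0.730127) = 0.075591
  w ← 0.772136 + 0.42·0.075591 = 0.803884
w(0.84) ≈ 0.8039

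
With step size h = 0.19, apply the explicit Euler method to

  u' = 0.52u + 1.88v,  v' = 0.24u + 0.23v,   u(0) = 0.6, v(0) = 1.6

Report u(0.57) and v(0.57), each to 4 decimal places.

Euler on (u,v): u_{n+1} = u_n + h·u', v_{n+1} = v_n + h·v'.
0.000000: (0.600000, 1.600000); f=(3.320000, 0.512000) → (1.230800, 1.697280)
0.190000: (1.230800, 1.697280); f=(3.830902, 0.685766) → (1.958671, 1.827576)
0.380000: (1.958671, 1.827576); f=(4.454351, 0.890424) → (2.804998, 1.996756)
(u(0.57), v(0.57)) ≈ (2.8050, 1.9968)

2.8050, 1.9968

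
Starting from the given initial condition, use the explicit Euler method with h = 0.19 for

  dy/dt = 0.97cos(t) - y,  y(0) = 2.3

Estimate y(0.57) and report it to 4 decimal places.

1.6610

Euler: y_{n+1} = y_n + h·f(t_n, y_n).
t=0.000000, y=2.300000: f=-1.330000 → y ← 2.300000 + 0.19·(-1.330000) = 2.047300
t=0.190000, y=2.047300: f=-1.094756 → y ← 2.047300 + 0.19·(-1.094756) = 1.839296
t=0.380000, y=1.839296: f=-0.938492 → y ← 1.839296 + 0.19·(-0.938492) = 1.660983
y(0.57) ≈ 1.6610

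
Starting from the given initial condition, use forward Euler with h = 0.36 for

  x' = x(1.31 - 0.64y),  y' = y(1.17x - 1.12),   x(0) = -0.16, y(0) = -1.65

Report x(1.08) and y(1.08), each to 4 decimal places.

-0.7765, -0.1600

Euler on (x,y): x_{n+1} = x_n + h·x', y_{n+1} = y_n + h·y'.
0.000000: (-0.160000, -1.650000); f=(-0.378560, 2.156880) → (-0.296282, -0.873523)
0.360000: (-0.296282, -0.873523); f=(-0.553767, 1.281152) → (-0.495638, -0.412308)
0.720000: (-0.495638, -0.412308); f=(-0.780073, 0.700881) → (-0.776464, -0.159991)
(x(1.08), y(1.08)) ≈ (-0.7765, -0.1600)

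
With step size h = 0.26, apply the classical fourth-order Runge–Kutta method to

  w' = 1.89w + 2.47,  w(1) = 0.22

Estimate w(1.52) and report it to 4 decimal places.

2.7715

RK4: k1 = f(x_n, w_n); k2 = f(x_n + h/2, w_n + (h/2)·k1); k3 = f(x_n + h/2, w_n + (h/2)·k2); k4 = f(x_n + h, w_n + h·k3); w_{n+1} = w_n + (h/6)·(k1 + 2k2 + 2k3 + k4).
x=1.000000, w=0.220000:
  k1 = f(1.000000, 0.220000) = 2.885800
  k2 = f(1.130000, 0.595154) = 3.594841
  k3 = f(1.130000, 0.687329) = 3.769052
  k4 = f(1.260000, 1.199954) = 4.737912
  w ← 0.220000 + (0.26/6)·(k1 + 2k2 + 2k3 + k4) = 1.188565
x=1.260000, w=1.188565:
  k1 = f(1.260000, 1.188565) = 4.716388
  k2 = f(1.390000, 1.801695) = 5.875204
  k3 = f(1.390000, 1.952342) = 6.159925
  k4 = f(1.520000, 2.790146) = 7.743375
  w ← 1.188565 + (0.26/6)·(k1 + 2k2 + 2k3 + k4) = 2.771533
w(1.52) ≈ 2.7715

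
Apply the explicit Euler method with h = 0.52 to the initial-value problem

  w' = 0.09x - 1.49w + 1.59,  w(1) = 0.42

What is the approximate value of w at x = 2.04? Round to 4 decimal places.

1.1160

Euler: w_{n+1} = w_n + h·f(x_n, w_n).
x=1.000000, w=0.420000: f=1.054200 → w ← 0.420000 + 0.52·1.054200 = 0.968184
x=1.520000, w=0.968184: f=0.284206 → w ← 0.968184 + 0.52·0.284206 = 1.115971
w(2.04) ≈ 1.1160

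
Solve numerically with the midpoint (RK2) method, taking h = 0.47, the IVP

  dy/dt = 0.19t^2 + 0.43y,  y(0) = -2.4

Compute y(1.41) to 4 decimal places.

-4.1898

Midpoint: k1 = f(t_n, y_n); k2 = f(t_n + h/2, y_n + (h/2)·k1); y_{n+1} = y_n + h·k2.
t=0.000000, y=-2.400000:
  k1 = f(0.000000, -2.400000) = -1.032000
  k2 = f(0.235000, -2.642520) = -1.125791
  y ← -2.400000 + 0.47·(-1.125791) = -2.929122
t=0.470000, y=-2.929122:
  k1 = f(0.470000, -2.929122) = -1.217551
  k2 = f(0.705000, -3.215246) = -1.288121
  y ← -2.929122 + 0.47·(-1.288121) = -3.534539
t=0.940000, y=-3.534539:
  k1 = f(0.940000, -3.534539) = -1.351968
  k2 = f(1.175000, -3.852251) = -1.394149
  y ← -3.534539 + 0.47·(-1.394149) = -4.189789
y(1.41) ≈ -4.1898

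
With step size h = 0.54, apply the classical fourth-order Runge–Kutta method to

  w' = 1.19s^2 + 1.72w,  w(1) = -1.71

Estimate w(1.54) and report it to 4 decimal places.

RK4: k1 = f(s_n, w_n); k2 = f(s_n + h/2, w_n + (h/2)·k1); k3 = f(s_n + h/2, w_n + (h/2)·k2); k4 = f(s_n + h, w_n + h·k3); w_{n+1} = w_n + (h/6)·(k1 + 2k2 + 2k3 + k4).
s=1.000000, w=-1.710000:
  k1 = f(1.000000, -1.710000) = -1.751200
  k2 = f(1.270000, -2.182824) = -1.835106
  k3 = f(1.270000, -2.205479) = -1.874072
  k4 = f(1.540000, -2.721999) = -1.859634
  w ← -1.710000 + (0.54/6)·(k1 + 2k2 + 2k3 + k4) = -2.702627
w(1.54) ≈ -2.7026

-2.7026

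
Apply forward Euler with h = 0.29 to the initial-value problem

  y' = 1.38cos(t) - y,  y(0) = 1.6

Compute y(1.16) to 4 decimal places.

1.2389

Euler: y_{n+1} = y_n + h·f(t_n, y_n).
t=0.000000, y=1.600000: f=-0.220000 → y ← 1.600000 + 0.29·(-0.220000) = 1.536200
t=0.290000, y=1.536200: f=-0.213823 → y ← 1.536200 + 0.29·(-0.213823) = 1.474191
t=0.580000, y=1.474191: f=-0.319873 → y ← 1.474191 + 0.29·(-0.319873) = 1.381428
t=0.870000, y=1.381428: f=-0.491567 → y ← 1.381428 + 0.29·(-0.491567) = 1.238874
y(1.16) ≈ 1.2389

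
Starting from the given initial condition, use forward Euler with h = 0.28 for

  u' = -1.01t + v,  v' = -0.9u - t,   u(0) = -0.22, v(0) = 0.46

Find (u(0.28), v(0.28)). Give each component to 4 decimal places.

-0.0912, 0.5154

Euler on (u,v): u_{n+1} = u_n + h·u', v_{n+1} = v_n + h·v'.
0.000000: (-0.220000, 0.460000); f=(0.460000, 0.198000) → (-0.091200, 0.515440)
(u(0.28), v(0.28)) ≈ (-0.0912, 0.5154)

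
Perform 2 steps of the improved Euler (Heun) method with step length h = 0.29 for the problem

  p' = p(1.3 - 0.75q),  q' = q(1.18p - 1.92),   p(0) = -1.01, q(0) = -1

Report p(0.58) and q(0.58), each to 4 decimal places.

-2.4675, -0.2583

Heun on (p,q): k1 = f(t_n, state_n); k2 = f(t_n + h, state_n + h·k1); state_{n+1} = state_n + (h/2)·(k1 + k2).
0.000000: (-1.010000, -1.000000)
  k1 = (-2.070500, 3.111800)
  predictor → (-1.610445, -0.097578)
  k2 = (-2.211437, 0.372780)
  → (-1.630881, -0.494736)
0.290000: (-1.630881, -0.494736)
  k1 = (-2.725287, 1.901982)
  predictor → (-2.421214, 0.056839)
  k2 = (-3.044364, -0.271521)
  → (-2.467480, -0.258319)
(p(0.58), q(0.58)) ≈ (-2.4675, -0.2583)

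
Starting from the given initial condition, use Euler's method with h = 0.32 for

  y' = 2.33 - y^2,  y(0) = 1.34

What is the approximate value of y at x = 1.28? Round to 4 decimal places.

Euler: y_{n+1} = y_n + h·f(x_n, y_n).
x=0.000000, y=1.340000: f=0.534400 → y ← 1.340000 + 0.32·0.534400 = 1.511008
x=0.320000, y=1.511008: f=0.046855 → y ← 1.511008 + 0.32·0.046855 = 1.526002
x=0.640000, y=1.526002: f=0.001319 → y ← 1.526002 + 0.32·0.001319 = 1.526424
x=0.960000, y=1.526424: f=0.000031 → y ← 1.526424 + 0.32·0.000031 = 1.526434
y(1.28) ≈ 1.5264

1.5264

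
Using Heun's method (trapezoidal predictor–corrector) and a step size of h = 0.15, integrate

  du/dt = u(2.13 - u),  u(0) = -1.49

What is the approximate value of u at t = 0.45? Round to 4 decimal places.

-24.2803

Heun: k1 = f(t_n, u_n); k2 = f(t_n + h, u_n + h·k1); u_{n+1} = u_n + (h/2)·(k1 + k2).
t=0.000000, u=-1.490000:
  k1 = f(0.000000, -1.490000) = -5.393800
  k2 = f(0.150000, -2.299070) = -10.182742
  u ← -1.490000 + (0.15/2)·(-5.393800 + (-10.182742)) = -2.658241
t=0.150000, u=-2.658241:
  k1 = f(0.150000, -2.658241) = -12.728296
  k2 = f(0.300000, -4.567485) = -30.590663
  u ← -2.658241 + (0.15/2)·(-12.728296 + (-30.590663)) = -5.907163
t=0.300000, u=-5.907163:
  k1 = f(0.300000, -5.907163) = -47.476826
  k2 = f(0.450000, -13.028686) = -197.497770
  u ← -5.907163 + (0.15/2)·(-47.476826 + (-197.497770)) = -24.280257
u(0.45) ≈ -24.2803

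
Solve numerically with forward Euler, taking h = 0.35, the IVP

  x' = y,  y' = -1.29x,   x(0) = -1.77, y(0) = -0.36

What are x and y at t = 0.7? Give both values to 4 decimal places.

Euler on (x,y): x_{n+1} = x_n + h·x', y_{n+1} = y_n + h·y'.
0.000000: (-1.770000, -0.360000); f=(-0.360000, 2.283300) → (-1.896000, 0.439155)
0.350000: (-1.896000, 0.439155); f=(0.439155, 2.445840) → (-1.742296, 1.295199)
(x(0.7), y(0.7)) ≈ (-1.7423, 1.2952)

-1.7423, 1.2952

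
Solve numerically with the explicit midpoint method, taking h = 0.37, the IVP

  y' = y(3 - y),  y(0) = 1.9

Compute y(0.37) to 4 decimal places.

Midpoint: k1 = f(t_n, y_n); k2 = f(t_n + h/2, y_n + (h/2)·k1); y_{n+1} = y_n + h·k2.
t=0.000000, y=1.900000:
  k1 = f(0.000000, 1.900000) = 2.090000
  k2 = f(0.185000, 2.286650) = 1.631182
  y ← 1.900000 + 0.37·1.631182 = 2.503537
y(0.37) ≈ 2.5035

2.5035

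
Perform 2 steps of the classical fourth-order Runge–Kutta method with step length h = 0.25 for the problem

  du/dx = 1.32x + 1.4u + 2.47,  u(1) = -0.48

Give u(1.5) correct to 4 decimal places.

1.9887

RK4: k1 = f(x_n, u_n); k2 = f(x_n + h/2, u_n + (h/2)·k1); k3 = f(x_n + h/2, u_n + (h/2)·k2); k4 = f(x_n + h, u_n + h·k3); u_{n+1} = u_n + (h/6)·(k1 + 2k2 + 2k3 + k4).
x=1.000000, u=-0.480000:
  k1 = f(1.000000, -0.480000) = 3.118000
  k2 = f(1.125000, -0.090250) = 3.828650
  k3 = f(1.125000, -0.001419) = 3.953014
  k4 = f(1.250000, 0.508253) = 4.831555
  u ← -0.480000 + (0.25/6)·(k1 + 2k2 + 2k3 + k4) = 0.499703
x=1.250000, u=0.499703:
  k1 = f(1.250000, 0.499703) = 4.819585
  k2 = f(1.375000, 1.102152) = 5.828012
  k3 = f(1.375000, 1.228205) = 6.004487
  k4 = f(1.500000, 2.000825) = 7.251155
  u ← 0.499703 + (0.25/6)·(k1 + 2k2 + 2k3 + k4) = 1.988693
u(1.5) ≈ 1.9887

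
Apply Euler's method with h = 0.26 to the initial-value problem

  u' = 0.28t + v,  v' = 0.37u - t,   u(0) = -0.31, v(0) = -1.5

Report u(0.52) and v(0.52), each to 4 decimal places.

Euler on (u,v): u_{n+1} = u_n + h·u', v_{n+1} = v_n + h·v'.
0.000000: (-0.310000, -1.500000); f=(-1.500000, -0.114700) → (-0.700000, -1.529822)
0.260000: (-0.700000, -1.529822); f=(-1.457022, -0.519000) → (-1.078826, -1.664762)
(u(0.52), v(0.52)) ≈ (-1.0788, -1.6648)

-1.0788, -1.6648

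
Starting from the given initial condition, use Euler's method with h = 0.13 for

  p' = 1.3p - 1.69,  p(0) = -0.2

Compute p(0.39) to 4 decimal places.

Euler: p_{n+1} = p_n + h·f(t_n, p_n).
t=0.000000, p=-0.200000: f=-1.950000 → p ← -0.200000 + 0.13·(-1.950000) = -0.453500
t=0.130000, p=-0.453500: f=-2.279550 → p ← -0.453500 + 0.13·(-2.279550) = -0.749842
t=0.260000, p=-0.749842: f=-2.664794 → p ← -0.749842 + 0.13·(-2.664794) = -1.096265
p(0.39) ≈ -1.0963

-1.0963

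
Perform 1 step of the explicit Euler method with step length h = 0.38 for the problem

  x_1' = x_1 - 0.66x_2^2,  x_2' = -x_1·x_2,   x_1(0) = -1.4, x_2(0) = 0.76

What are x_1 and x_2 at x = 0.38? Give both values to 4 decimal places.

Euler on (x_1,x_2): x_1_{n+1} = x_1_n + h·x_1', x_2_{n+1} = x_2_n + h·x_2'.
0.000000: (-1.400000, 0.760000); f=(-1.781216, 1.064000) → (-2.076862, 1.164320)
(x_1(0.38), x_2(0.38)) ≈ (-2.0769, 1.1643)

-2.0769, 1.1643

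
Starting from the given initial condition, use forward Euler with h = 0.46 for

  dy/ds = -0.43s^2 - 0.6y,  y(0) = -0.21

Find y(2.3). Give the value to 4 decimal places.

Euler: y_{n+1} = y_n + h·f(s_n, y_n).
s=0.000000, y=-0.210000: f=0.126000 → y ← -0.210000 + 0.46·0.126000 = -0.152040
s=0.460000, y=-0.152040: f=0.000236 → y ← -0.152040 + 0.46·0.000236 = -0.151931
s=0.920000, y=-0.151931: f=-0.272793 → y ← -0.151931 + 0.46·(-0.272793) = -0.277416
s=1.380000, y=-0.277416: f=-0.652442 → y ← -0.277416 + 0.46·(-0.652442) = -0.577540
s=1.840000, y=-0.577540: f=-1.109284 → y ← -0.577540 + 0.46·(-1.109284) = -1.087810
y(2.3) ≈ -1.0878

-1.0878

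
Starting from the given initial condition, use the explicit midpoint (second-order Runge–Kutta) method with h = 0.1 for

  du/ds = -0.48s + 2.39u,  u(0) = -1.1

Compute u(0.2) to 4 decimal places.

-1.7782

Midpoint: k1 = f(s_n, u_n); k2 = f(s_n + h/2, u_n + (h/2)·k1); u_{n+1} = u_n + h·k2.
s=0.000000, u=-1.100000:
  k1 = f(0.000000, -1.100000) = -2.629000
  k2 = f(0.050000, -1.231450) = -2.967166
  u ← -1.100000 + 0.1·(-2.967166) = -1.396717
s=0.100000, u=-1.396717:
  k1 = f(0.100000, -1.396717) = -3.386153
  k2 = f(0.150000, -1.566024) = -3.814798
  u ← -1.396717 + 0.1·(-3.814798) = -1.778196
u(0.2) ≈ -1.7782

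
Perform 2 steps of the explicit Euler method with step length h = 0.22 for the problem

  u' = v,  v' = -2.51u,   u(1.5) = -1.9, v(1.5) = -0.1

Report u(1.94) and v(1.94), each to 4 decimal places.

-1.7132, 2.0105

Euler on (u,v): u_{n+1} = u_n + h·u', v_{n+1} = v_n + h·v'.
1.500000: (-1.900000, -0.100000); f=(-0.100000, 4.769000) → (-1.922000, 0.949180)
1.720000: (-1.922000, 0.949180); f=(0.949180, 4.824220) → (-1.713180, 2.010508)
(u(1.94), v(1.94)) ≈ (-1.7132, 2.0105)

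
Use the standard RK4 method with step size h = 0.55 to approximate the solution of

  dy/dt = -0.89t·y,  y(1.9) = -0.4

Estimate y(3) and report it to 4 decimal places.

-0.0411

RK4: k1 = f(t_n, y_n); k2 = f(t_n + h/2, y_n + (h/2)·k1); k3 = f(t_n + h/2, y_n + (h/2)·k2); k4 = f(t_n + h, y_n + h·k3); y_{n+1} = y_n + (h/6)·(k1 + 2k2 + 2k3 + k4).
t=1.900000, y=-0.400000:
  k1 = f(1.900000, -0.400000) = 0.676400
  k2 = f(2.175000, -0.213990) = 0.414231
  k3 = f(2.175000, -0.286086) = 0.553792
  k4 = f(2.450000, -0.095415) = 0.208051
  y ← -0.400000 + (0.55/6)·(k1 + 2k2 + 2k3 + k4) = -0.141454
t=2.450000, y=-0.141454:
  k1 = f(2.450000, -0.141454) = 0.308441
  k2 = f(2.725000, -0.056633) = 0.137349
  k3 = f(2.725000, -0.103683) = 0.251458
  k4 = f(3.000000, -0.003152) = 0.008417
  y ← -0.141454 + (0.55/6)·(k1 + 2k2 + 2k3 + k4) = -0.041128
y(3) ≈ -0.0411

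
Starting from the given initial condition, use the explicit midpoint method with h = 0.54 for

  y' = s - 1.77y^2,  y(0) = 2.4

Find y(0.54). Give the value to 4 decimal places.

2.4269

Midpoint: k1 = f(s_n, y_n); k2 = f(s_n + h/2, y_n + (h/2)·k1); y_{n+1} = y_n + h·k2.
s=0.000000, y=2.400000:
  k1 = f(0.000000, 2.400000) = -10.195200
  k2 = f(0.270000, -0.352704) = 0.049812
  y ← 2.400000 + 0.54·0.049812 = 2.426898
y(0.54) ≈ 2.4269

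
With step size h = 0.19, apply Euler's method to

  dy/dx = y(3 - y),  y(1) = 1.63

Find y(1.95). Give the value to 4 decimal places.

2.9302

Euler: y_{n+1} = y_n + h·f(x_n, y_n).
x=1.000000, y=1.630000: f=2.233100 → y ← 1.630000 + 0.19·2.233100 = 2.054289
x=1.190000, y=2.054289: f=1.942764 → y ← 2.054289 + 0.19·1.942764 = 2.423414
x=1.380000, y=2.423414: f=1.397306 → y ← 2.423414 + 0.19·1.397306 = 2.688902
x=1.570000, y=2.688902: f=0.836511 → y ← 2.688902 + 0.19·0.836511 = 2.847839
x=1.760000, y=2.847839: f=0.433329 → y ← 2.847839 + 0.19·0.433329 = 2.930172
y(1.95) ≈ 2.9302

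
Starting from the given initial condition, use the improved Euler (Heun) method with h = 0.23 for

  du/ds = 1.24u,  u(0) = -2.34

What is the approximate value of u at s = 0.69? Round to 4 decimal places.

Heun: k1 = f(s_n, u_n); k2 = f(s_n + h, u_n + h·k1); u_{n+1} = u_n + (h/2)·(k1 + k2).
s=0.000000, u=-2.340000:
  k1 = f(0.000000, -2.340000) = -2.901600
  k2 = f(0.230000, -3.007368) = -3.729136
  u ← -2.340000 + (0.23/2)·(-2.901600 + (-3.729136)) = -3.102535
s=0.230000, u=-3.102535:
  k1 = f(0.230000, -3.102535) = -3.847143
  k2 = f(0.460000, -3.987378) = -4.944348
  u ← -3.102535 + (0.23/2)·(-3.847143 + (-4.944348)) = -4.113556
s=0.460000, u=-4.113556:
  k1 = f(0.460000, -4.113556) = -5.100810
  k2 = f(0.690000, -5.286742) = -6.555561
  u ← -4.113556 + (0.23/2)·(-5.100810 + (-6.555561)) = -5.454039
u(0.69) ≈ -5.4540

-5.4540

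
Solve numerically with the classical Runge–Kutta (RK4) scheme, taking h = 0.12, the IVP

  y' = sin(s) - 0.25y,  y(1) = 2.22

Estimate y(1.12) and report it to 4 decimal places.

2.2575

RK4: k1 = f(s_n, y_n); k2 = f(s_n + h/2, y_n + (h/2)·k1); k3 = f(s_n + h/2, y_n + (h/2)·k2); k4 = f(s_n + h, y_n + h·k3); y_{n+1} = y_n + (h/6)·(k1 + 2k2 + 2k3 + k4).
s=1.000000, y=2.220000:
  k1 = f(1.000000, 2.220000) = 0.286471
  k2 = f(1.060000, 2.237188) = 0.313058
  k3 = f(1.060000, 2.238784) = 0.312660
  k4 = f(1.120000, 2.257519) = 0.335721
  y ← 2.220000 + (0.12/6)·(k1 + 2k2 + 2k3 + k4) = 2.257473
y(1.12) ≈ 2.2575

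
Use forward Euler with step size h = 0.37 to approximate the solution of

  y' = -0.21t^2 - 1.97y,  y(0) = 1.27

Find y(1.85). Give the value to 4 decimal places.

Euler: y_{n+1} = y_n + h·f(t_n, y_n).
t=0.000000, y=1.270000: f=-2.501900 → y ← 1.270000 + 0.37·(-2.501900) = 0.344297
t=0.370000, y=0.344297: f=-0.707014 → y ← 0.344297 + 0.37·(-0.707014) = 0.082702
t=0.740000, y=0.082702: f=-0.277919 → y ← 0.082702 + 0.37·(-0.277919) = -0.020128
t=1.110000, y=-0.020128: f=-0.219089 → y ← -0.020128 + 0.37·(-0.219089) = -0.101191
t=1.480000, y=-0.101191: f=-0.260638 → y ← -0.101191 + 0.37·(-0.260638) = -0.197627
y(1.85) ≈ -0.1976

-0.1976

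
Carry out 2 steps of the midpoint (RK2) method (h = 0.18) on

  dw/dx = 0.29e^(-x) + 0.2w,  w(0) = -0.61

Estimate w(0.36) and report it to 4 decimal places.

Midpoint: k1 = f(x_n, w_n); k2 = f(x_n + h/2, w_n + (h/2)·k1); w_{n+1} = w_n + h·k2.
x=0.000000, w=-0.610000:
  k1 = f(0.000000, -0.610000) = 0.168000
  k2 = f(0.090000, -0.594880) = 0.146064
  w ← -0.610000 + 0.18·0.146064 = -0.583708
x=0.180000, w=-0.583708:
  k1 = f(0.180000, -0.583708) = 0.125487
  k2 = f(0.270000, -0.572415) = 0.106897
  w ← -0.583708 + 0.18·0.106897 = -0.564467
w(0.36) ≈ -0.5645

-0.5645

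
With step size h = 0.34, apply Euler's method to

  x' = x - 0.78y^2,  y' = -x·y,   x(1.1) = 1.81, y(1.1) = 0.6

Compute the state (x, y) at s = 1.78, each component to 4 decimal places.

3.1080, 0.0480

Euler on (x,y): x_{n+1} = x_n + h·x', y_{n+1} = y_n + h·y'.
1.100000: (1.810000, 0.600000); f=(1.529200, -1.086000) → (2.329928, 0.230760)
1.440000: (2.329928, 0.230760); f=(2.288393, -0.537654) → (3.107982, 0.047958)
(x(1.78), y(1.78)) ≈ (3.1080, 0.0480)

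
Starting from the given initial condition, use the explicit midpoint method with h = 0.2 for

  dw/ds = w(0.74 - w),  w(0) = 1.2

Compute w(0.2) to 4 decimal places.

Midpoint: k1 = f(s_n, w_n); k2 = f(s_n + h/2, w_n + (h/2)·k1); w_{n+1} = w_n + h·k2.
s=0.000000, w=1.200000:
  k1 = f(0.000000, 1.200000) = -0.552000
  k2 = f(0.100000, 1.144800) = -0.463415
  w ← 1.200000 + 0.2·(-0.463415) = 1.107317
w(0.2) ≈ 1.1073

1.1073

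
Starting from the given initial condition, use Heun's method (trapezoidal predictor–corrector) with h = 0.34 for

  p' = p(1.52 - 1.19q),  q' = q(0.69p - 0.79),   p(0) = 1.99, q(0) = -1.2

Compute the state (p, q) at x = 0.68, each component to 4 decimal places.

19.6183, -6.9448

Heun on (p,q): k1 = f(x_n, state_n); k2 = f(x_n + h, state_n + h·k1); state_{n+1} = state_n + (h/2)·(k1 + k2).
0.000000: (1.990000, -1.200000)
  k1 = (5.866520, -0.699720)
  predictor → (3.984617, -1.437905)
  k2 = (12.874722, -2.817410)
  → (5.176011, -1.797912)
0.340000: (5.176011, -1.797912)
  k1 = (18.941692, -5.000798)
  predictor → (11.616187, -3.498184)
  k2 = (66.012912, -25.274967)
  → (19.618294, -6.944792)
(p(0.68), q(0.68)) ≈ (19.6183, -6.9448)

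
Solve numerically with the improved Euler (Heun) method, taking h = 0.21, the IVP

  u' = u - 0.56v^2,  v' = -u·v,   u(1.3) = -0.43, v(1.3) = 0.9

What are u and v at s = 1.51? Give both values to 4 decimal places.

Heun on (u,v): k1 = f(s_n, state_n); k2 = f(s_n + h, state_n + h·k1); state_{n+1} = state_n + (h/2)·(k1 + k2).
1.300000: (-0.430000, 0.900000)
  k1 = (-0.883600, 0.387000)
  predictor → (-0.615556, 0.981270)
  k2 = (-1.154775, 0.604027)
  → (-0.644029, 1.004058)
(u(1.51), v(1.51)) ≈ (-0.6440, 1.0041)

-0.6440, 1.0041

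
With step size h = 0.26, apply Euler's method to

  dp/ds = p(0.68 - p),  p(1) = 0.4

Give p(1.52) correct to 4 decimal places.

0.4571

Euler: p_{n+1} = p_n + h·f(s_n, p_n).
s=1.000000, p=0.400000: f=0.112000 → p ← 0.400000 + 0.26·0.112000 = 0.429120
s=1.260000, p=0.429120: f=0.107658 → p ← 0.429120 + 0.26·0.107658 = 0.457111
p(1.52) ≈ 0.4571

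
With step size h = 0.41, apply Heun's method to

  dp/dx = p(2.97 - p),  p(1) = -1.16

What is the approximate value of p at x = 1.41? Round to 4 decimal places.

Heun: k1 = f(x_n, p_n); k2 = f(x_n + h, p_n + h·k1); p_{n+1} = p_n + (h/2)·(k1 + k2).
x=1.000000, p=-1.160000:
  k1 = f(1.000000, -1.160000) = -4.790800
  k2 = f(1.410000, -3.124228) = -19.039758
  p ← -1.160000 + (0.41/2)·(-4.790800 + (-19.039758)) = -6.045264
p(1.41) ≈ -6.0453

-6.0453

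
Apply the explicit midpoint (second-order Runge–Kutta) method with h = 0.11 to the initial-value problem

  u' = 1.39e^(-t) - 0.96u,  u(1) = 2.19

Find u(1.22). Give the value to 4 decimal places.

1.8641

Midpoint: k1 = f(t_n, u_n); k2 = f(t_n + h/2, u_n + (h/2)·k1); u_{n+1} = u_n + h·k2.
t=1.000000, u=2.190000:
  k1 = f(1.000000, 2.190000) = -1.591048
  k2 = f(1.055000, 2.102492) = -1.534405
  u ← 2.190000 + 0.11·(-1.534405) = 2.021215
t=1.110000, u=2.021215:
  k1 = f(1.110000, 2.021215) = -1.482280
  k2 = f(1.165000, 1.939690) = -1.428530
  u ← 2.021215 + 0.11·(-1.428530) = 1.864077
u(1.22) ≈ 1.8641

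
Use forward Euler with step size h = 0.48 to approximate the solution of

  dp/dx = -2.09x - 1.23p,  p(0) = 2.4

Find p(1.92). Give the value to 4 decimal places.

Euler: p_{n+1} = p_n + h·f(x_n, p_n).
x=0.000000, p=2.400000: f=-2.952000 → p ← 2.400000 + 0.48·(-2.952000) = 0.983040
x=0.480000, p=0.983040: f=-2.212339 → p ← 0.983040 + 0.48·(-2.212339) = -0.078883
x=0.960000, p=-0.078883: f=-1.909374 → p ← -0.078883 + 0.48·(-1.909374) = -0.995382
x=1.440000, p=-0.995382: f=-1.785280 → p ← -0.995382 + 0.48·(-1.785280) = -1.852317
p(1.92) ≈ -1.8523

-1.8523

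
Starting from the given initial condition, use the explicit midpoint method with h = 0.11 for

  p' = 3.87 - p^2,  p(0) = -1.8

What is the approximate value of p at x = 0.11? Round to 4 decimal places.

-1.7171

Midpoint: k1 = f(x_n, p_n); k2 = f(x_n + h/2, p_n + (h/2)·k1); p_{n+1} = p_n + h·k2.
x=0.000000, p=-1.800000:
  k1 = f(0.000000, -1.800000) = 0.630000
  k2 = f(0.055000, -1.765350) = 0.753539
  p ← -1.800000 + 0.11·0.753539 = -1.717111
p(0.11) ≈ -1.7171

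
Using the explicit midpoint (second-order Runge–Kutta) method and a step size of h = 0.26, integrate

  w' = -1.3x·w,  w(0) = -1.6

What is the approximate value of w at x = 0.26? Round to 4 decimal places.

Midpoint: k1 = f(x_n, w_n); k2 = f(x_n + h/2, w_n + (h/2)·k1); w_{n+1} = w_n + h·k2.
x=0.000000, w=-1.600000:
  k1 = f(0.000000, -1.600000) = 0.000000
  k2 = f(0.130000, -1.600000) = 0.270400
  w ← -1.600000 + 0.26·0.270400 = -1.529696
w(0.26) ≈ -1.5297

-1.5297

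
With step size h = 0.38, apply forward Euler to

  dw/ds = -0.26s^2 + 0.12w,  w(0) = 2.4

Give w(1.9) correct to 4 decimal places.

Euler: w_{n+1} = w_n + h·f(s_n, w_n).
s=0.000000, w=2.400000: f=0.288000 → w ← 2.400000 + 0.38·0.288000 = 2.509440
s=0.380000, w=2.509440: f=0.263589 → w ← 2.509440 + 0.38·0.263589 = 2.609604
s=0.760000, w=2.609604: f=0.162976 → w ← 2.609604 + 0.38·0.162976 = 2.671535
s=1.140000, w=2.671535: f=-0.017312 → w ← 2.671535 + 0.38·(-0.017312) = 2.664956
s=1.520000, w=2.664956: f=-0.280909 → w ← 2.664956 + 0.38·(-0.280909) = 2.558211
w(1.9) ≈ 2.5582

2.5582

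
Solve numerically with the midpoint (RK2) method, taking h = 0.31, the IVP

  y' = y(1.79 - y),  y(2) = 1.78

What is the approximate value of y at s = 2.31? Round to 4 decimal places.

Midpoint: k1 = f(s_n, y_n); k2 = f(s_n + h/2, y_n + (h/2)·k1); y_{n+1} = y_n + h·k2.
s=2.000000, y=1.780000:
  k1 = f(2.000000, 1.780000) = 0.017800
  k2 = f(2.155000, 1.782759) = 0.012909
  y ← 1.780000 + 0.31·0.012909 = 1.784002
y(2.31) ≈ 1.7840

1.7840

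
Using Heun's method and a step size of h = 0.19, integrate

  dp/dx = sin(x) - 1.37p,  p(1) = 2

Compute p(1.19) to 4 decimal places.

1.6945

Heun: k1 = f(x_n, p_n); k2 = f(x_n + h, p_n + h·k1); p_{n+1} = p_n + (h/2)·(k1 + k2).
x=1.000000, p=2.000000:
  k1 = f(1.000000, 2.000000) = -1.898529
  k2 = f(1.190000, 1.639279) = -1.317444
  p ← 2.000000 + (0.19/2)·(-1.898529 + (-1.317444)) = 1.694483
p(1.19) ≈ 1.6945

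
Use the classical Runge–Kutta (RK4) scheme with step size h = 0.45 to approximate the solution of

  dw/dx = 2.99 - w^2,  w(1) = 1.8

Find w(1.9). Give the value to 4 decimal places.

RK4: k1 = f(x_n, w_n); k2 = f(x_n + h/2, w_n + (h/2)·k1); k3 = f(x_n + h/2, w_n + (h/2)·k2); k4 = f(x_n + h, w_n + h·k3); w_{n+1} = w_n + (h/6)·(k1 + 2k2 + 2k3 + k4).
x=1.000000, w=1.800000:
  k1 = f(1.000000, 1.800000) = -0.250000
  k2 = f(1.225000, 1.743750) = -0.050664
  k3 = f(1.225000, 1.788601) = -0.209092
  k4 = f(1.450000, 1.705909) = 0.079876
  w ← 1.800000 + (0.45/6)·(k1 + 2k2 + 2k3 + k4) = 1.748277
x=1.450000, w=1.748277:
  k1 = f(1.450000, 1.748277) = -0.066473
  k2 = f(1.675000, 1.733321) = -0.014401
  k3 = f(1.675000, 1.745037) = -0.055154
  k4 = f(1.900000, 1.723458) = 0.019693
  w ← 1.748277 + (0.45/6)·(k1 + 2k2 + 2k3 + k4) = 1.734335
w(1.9) ≈ 1.7343

1.7343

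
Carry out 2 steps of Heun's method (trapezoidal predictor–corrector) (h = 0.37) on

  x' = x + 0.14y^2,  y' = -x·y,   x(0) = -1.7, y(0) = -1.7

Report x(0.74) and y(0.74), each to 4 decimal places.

Heun on (x,y): k1 = f(t_n, state_n); k2 = f(t_n + h, state_n + h·k1); state_{n+1} = state_n + (h/2)·(k1 + k2).
0.000000: (-1.700000, -1.700000)
  k1 = (-1.295400, -2.890000)
  predictor → (-2.179298, -2.769300)
  k2 = (-1.105635, -6.035130)
  → (-2.144191, -3.351149)
0.370000: (-2.144191, -3.351149)
  k1 = (-0.571963, -7.185505)
  predictor → (-2.355818, -6.009786)
  k2 = (2.700636, -14.157961)
  → (-1.750387, -7.299690)
(x(0.74), y(0.74)) ≈ (-1.7504, -7.2997)

-1.7504, -7.2997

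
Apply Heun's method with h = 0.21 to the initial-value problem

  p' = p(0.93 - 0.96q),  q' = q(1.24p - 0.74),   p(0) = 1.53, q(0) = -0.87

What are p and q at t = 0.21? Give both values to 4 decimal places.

Heun on (p,q): k1 = f(t_n, state_n); k2 = f(t_n + h, state_n + h·k1); state_{n+1} = state_n + (h/2)·(k1 + k2).
0.000000: (1.530000, -0.870000)
  k1 = (2.700756, -1.006764)
  predictor → (2.097159, -1.081420)
  k2 = (4.127552, -2.011958)
  → (2.246972, -1.186966)
(p(0.21), q(0.21)) ≈ (2.2470, -1.1870)

2.2470, -1.1870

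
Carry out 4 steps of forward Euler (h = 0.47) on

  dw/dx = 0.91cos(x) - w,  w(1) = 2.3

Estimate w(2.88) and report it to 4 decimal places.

Euler: w_{n+1} = w_n + h·f(x_n, w_n).
x=1.000000, w=2.300000: f=-1.808325 → w ← 2.300000 + 0.47·(-1.808325) = 1.450087
x=1.470000, w=1.450087: f=-1.358518 → w ← 1.450087 + 0.47·(-1.358518) = 0.811584
x=1.940000, w=0.811584: f=-1.139978 → w ← 0.811584 + 0.47·(-1.139978) = 0.275794
x=2.410000, w=0.275794: f=-0.952935 → w ← 0.275794 + 0.47·(-0.952935) = -0.172086
w(2.88) ≈ -0.1721

-0.1721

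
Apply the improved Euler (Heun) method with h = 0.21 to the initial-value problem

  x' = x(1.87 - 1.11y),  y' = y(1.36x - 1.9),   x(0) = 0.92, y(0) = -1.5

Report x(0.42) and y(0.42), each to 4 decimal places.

3.6852, -1.9229

Heun on (x,y): k1 = f(t_n, state_n); k2 = f(t_n + h, state_n + h·k1); state_{n+1} = state_n + (h/2)·(k1 + k2).
0.000000: (0.920000, -1.500000)
  k1 = (3.252200, 0.973200)
  predictor → (1.602962, -1.295628)
  k2 = (5.302834, -0.362813)
  → (1.818279, -1.435909)
0.210000: (1.818279, -1.435909)
  k1 = (6.298261, -0.822573)
  predictor → (3.140913, -1.608650)
  k2 = (11.481927, -3.815142)
  → (3.685198, -1.922869)
(x(0.42), y(0.42)) ≈ (3.6852, -1.9229)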